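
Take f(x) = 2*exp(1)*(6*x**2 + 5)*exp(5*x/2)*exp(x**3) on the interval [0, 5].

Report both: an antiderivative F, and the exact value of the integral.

f matches the chain-rule pattern g'(h)*h' with inner function h(x) = x**3 + 5*x/2 + 1; substituting u = h(x) collapses the integral.
F(x) = 4*exp(1)*exp(5*x/2)*exp(x**3) is an antiderivative of f.
Check: d/dx[4*exp(1)*exp(5*x/2)*exp(x**3)] = 12*exp(1)*x**2*exp(5*x/2)*exp(x**3) + 10*exp(1)*exp(5*x/2)*exp(x**3), which equals f(x).
F(5) = 4*exp(277/2); F(0) = 4*exp(1).
Integral = F(5) - F(0) = -4*exp(1) + 4*exp(277/2).

Antiderivative: F(x) = 4*exp(1)*exp(5*x/2)*exp(x**3); value = -4*exp(1) + 4*exp(277/2)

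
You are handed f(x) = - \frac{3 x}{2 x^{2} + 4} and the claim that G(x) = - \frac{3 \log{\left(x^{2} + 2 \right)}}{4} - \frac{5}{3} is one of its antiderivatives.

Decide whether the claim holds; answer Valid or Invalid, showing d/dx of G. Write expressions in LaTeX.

d/dx[G] = - \frac{3 x}{2 x^{2} + 4}
This equals f(x) exactly, so the claim holds.

Valid - differentiating G returns exactly f.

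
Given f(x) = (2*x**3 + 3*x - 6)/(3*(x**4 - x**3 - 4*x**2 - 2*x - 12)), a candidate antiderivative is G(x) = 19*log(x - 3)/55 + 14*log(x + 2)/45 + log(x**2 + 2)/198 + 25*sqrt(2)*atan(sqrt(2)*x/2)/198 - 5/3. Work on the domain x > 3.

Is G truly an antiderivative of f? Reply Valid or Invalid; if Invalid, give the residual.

d/dx[G] = (2*x**3 + 3*x - 6)/(3*x**4 - 3*x**3 - 12*x**2 - 6*x - 36)
This equals f(x) exactly, so the claim holds.

Valid - differentiating G returns exactly f.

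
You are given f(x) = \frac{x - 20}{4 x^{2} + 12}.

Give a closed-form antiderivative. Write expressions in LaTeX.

A candidate is checked by its d/dx: the result must match f(x).
Check: d/dx[\frac{\log{\left(x^{2} + 3 \right)}}{8} - \frac{5 \sqrt{3} \operatorname{atan}{\left(\frac{\sqrt{3} x}{3} \right)}}{3}] = \frac{x - 20}{4 x^{2} + 12} = f(x).

An antiderivative is F(x) = \frac{\log{\left(x^{2} + 3 \right)}}{8} - \frac{5 \sqrt{3} \operatorname{atan}{\left(\frac{\sqrt{3} x}{3} \right)}}{3}.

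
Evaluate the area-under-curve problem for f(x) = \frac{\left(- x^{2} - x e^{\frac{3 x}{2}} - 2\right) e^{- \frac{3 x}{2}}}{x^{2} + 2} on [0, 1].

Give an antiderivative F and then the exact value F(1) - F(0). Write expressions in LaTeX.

An antiderivative F(x) passes only if d/dx[F] lands on f(x) exactly.
F(x) = \frac{\left(- 3 e^{\frac{3 x}{2}} \log{\left(\frac{x^{2}}{2} + 1 \right)} + 4\right) e^{- \frac{3 x}{2}}}{6} is an antiderivative of f.
Check: d/dx[\frac{\left(- 3 e^{\frac{3 x}{2}} \log{\left(\frac{x^{2}}{2} + 1 \right)} + 4\right) e^{- \frac{3 x}{2}}}{6}] = \frac{- x^{2} - x e^{\frac{3 x}{2}} - 2}{x^{2} e^{\frac{3 x}{2}} + 2 e^{\frac{3 x}{2}}}, which equals f(x).
F(1) = - \frac{\log{\left(\frac{3}{2} \right)}}{2} + \frac{2}{3 e^{\frac{3}{2}}}; F(0) = \frac{2}{3}.
Integral = F(1) - F(0) = - \frac{2}{3} - \frac{\log{\left(\frac{3}{2} \right)}}{2} + \frac{2}{3 e^{\frac{3}{2}}}.

Antiderivative: F(x) = \frac{\left(- 3 e^{\frac{3 x}{2}} \log{\left(\frac{x^{2}}{2} + 1 \right)} + 4\right) e^{- \frac{3 x}{2}}}{6}; value = - \frac{2}{3} - \frac{\log{\left(\frac{3}{2} \right)}}{2} + \frac{2}{3 e^{\frac{3}{2}}}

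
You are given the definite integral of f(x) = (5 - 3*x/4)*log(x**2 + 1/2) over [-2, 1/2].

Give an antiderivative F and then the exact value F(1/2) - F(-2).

Any candidate F(x) must reproduce f(x) exactly when differentiated.
F(x) = -(6*x**2*log(x**2 + 1/2) - 6*x**2 - 80*x*log(x**2 + 1/2) + 160*x + 3*log(x**2 + 1/2) - 80*sqrt(2)*atan(sqrt(2)*x))/16 is an antiderivative of f.
Check: d/dx[-(6*x**2*log(x**2 + 1/2) - 6*x**2 - 80*x*log(x**2 + 1/2) + 160*x + 3*log(x**2 + 1/2) - 80*sqrt(2)*atan(sqrt(2)*x))/16] = -3*x*log(x**2 + 1/2)/4 + 5*log(x**2 + 1/2), which equals f(x).
F(1/2) = -157/32 + 71*log(3/4)/32 + 5*sqrt(2)*atan(sqrt(2)/2); F(-2) = -187*log(9/2)/16 - 5*sqrt(2)*atan(2*sqrt(2)) + 43/2.
Integral = F(1/2) - F(-2) = -845/32 + 71*log(3/4)/32 + 5*sqrt(2)*atan(sqrt(2)/2) + 5*sqrt(2)*atan(2*sqrt(2)) + 187*log(9/2)/16.

Antiderivative: F(x) = -(6*x**2*log(x**2 + 1/2) - 6*x**2 - 80*x*log(x**2 + 1/2) + 160*x + 3*log(x**2 + 1/2) - 80*sqrt(2)*atan(sqrt(2)*x))/16; value = -845/32 + 71*log(3/4)/32 + 5*sqrt(2)*atan(sqrt(2)/2) + 5*sqrt(2)*atan(2*sqrt(2)) + 187*log(9/2)/16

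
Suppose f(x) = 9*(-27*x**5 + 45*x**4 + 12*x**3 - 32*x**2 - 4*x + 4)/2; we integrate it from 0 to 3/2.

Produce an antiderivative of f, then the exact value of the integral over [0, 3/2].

The substitution u = 3*x**2 - 2*x - 2 works: f is exactly (dF/du)*(du/dx) for that inner function.
F(x) = -3*(3*x**2 - 2*x - 2)**3/4 is an antiderivative of f.
Check: d/dx[-3*(3*x**2 - 2*x - 2)**3/4] = -243*x**5/2 + 405*x**4/2 + 54*x**3 - 144*x**2 - 18*x + 18, which equals f(x).
F(3/2) = -1029/256; F(0) = 6.
Integral = F(3/2) - F(0) = -2565/256.

Antiderivative: F(x) = -3*(3*x**2 - 2*x - 2)**3/4; value = -2565/256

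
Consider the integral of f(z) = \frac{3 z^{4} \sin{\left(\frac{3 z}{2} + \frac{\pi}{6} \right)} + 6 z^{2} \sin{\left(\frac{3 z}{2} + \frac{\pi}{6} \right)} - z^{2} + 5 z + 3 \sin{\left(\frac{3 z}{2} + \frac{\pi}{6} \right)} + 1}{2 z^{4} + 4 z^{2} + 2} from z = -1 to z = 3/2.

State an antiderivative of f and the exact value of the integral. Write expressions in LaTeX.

Antiderivative: F(z) = \frac{z}{2 z^{2} + 2} - \cos{\left(\frac{3 z}{2} + \frac{\pi}{6} \right)} - \frac{5}{4 z^{2} + 4}; value = \sin{\left(\frac{\pi}{3} + \frac{3}{2} \right)} + \frac{75}{104} - \cos{\left(\frac{\pi}{6} + \frac{9}{4} \right)}

A candidate is checked by its d/dz: the result must match f(z).
F(z) = \frac{z}{2 z^{2} + 2} - \cos{\left(\frac{3 z}{2} + \frac{\pi}{6} \right)} - \frac{5}{4 z^{2} + 4} is an antiderivative of f.
Check: d/dz[\frac{z}{2 z^{2} + 2} - \cos{\left(\frac{3 z}{2} + \frac{\pi}{6} \right)} - \frac{5}{4 z^{2} + 4}] = \frac{3 z^{4} \sin{\left(\frac{3 z}{2} + \frac{\pi}{6} \right)} + 6 z^{2} \sin{\left(\frac{3 z}{2} + \frac{\pi}{6} \right)} - z^{2} + 5 z + 3 \sin{\left(\frac{3 z}{2} + \frac{\pi}{6} \right)} + 1}{2 z^{4} + 4 z^{2} + 2} = f(z).
F(3/2) = - \frac{2}{13} - \cos{\left(\frac{\pi}{6} + \frac{9}{4} \right)}; F(-1) = - \frac{7}{8} - \sin{\left(\frac{\pi}{3} + \frac{3}{2} \right)}.
Integral = F(3/2) - F(-1) = \sin{\left(\frac{\pi}{3} + \frac{3}{2} \right)} + \frac{75}{104} - \cos{\left(\frac{\pi}{6} + \frac{9}{4} \right)}.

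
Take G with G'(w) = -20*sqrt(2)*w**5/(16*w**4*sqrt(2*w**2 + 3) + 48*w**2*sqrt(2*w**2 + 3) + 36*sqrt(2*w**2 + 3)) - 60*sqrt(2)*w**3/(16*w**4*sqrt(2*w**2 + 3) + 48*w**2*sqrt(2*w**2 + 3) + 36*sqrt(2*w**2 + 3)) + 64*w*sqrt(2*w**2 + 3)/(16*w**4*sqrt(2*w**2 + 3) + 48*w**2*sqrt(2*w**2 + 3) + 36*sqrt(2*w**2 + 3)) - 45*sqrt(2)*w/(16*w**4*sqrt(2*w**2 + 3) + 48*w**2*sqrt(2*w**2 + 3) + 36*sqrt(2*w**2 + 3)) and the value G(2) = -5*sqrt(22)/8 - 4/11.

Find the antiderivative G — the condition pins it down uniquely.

The integrand splits into summands that can be handled one at a time.
A general antiderivative is -5*sqrt(w**2 + 3/2)/4 - 4/(2*w**2 + 3) + C.
The condition gives C = -5*sqrt(22)/8 - 4/11 - (-5*sqrt(22)/8 - 4/11) = 0.
So G(w) = -5*sqrt(w**2 + 3/2)/4 - 4/(2*w**2 + 3).
Check: d/dw[-5*sqrt(w**2 + 3/2)/4 - 4/(2*w**2 + 3)] = (-20*sqrt(2)*w**5 - 60*sqrt(2)*w**3 + 64*w*sqrt(2*w**2 + 3) - 45*sqrt(2)*w)/(16*w**4*sqrt(2*w**2 + 3) + 48*w**2*sqrt(2*w**2 + 3) + 36*sqrt(2*w**2 + 3)), which equals G'(w).

G(w) = -5*sqrt(w**2 + 3/2)/4 - 4/(2*w**2 + 3)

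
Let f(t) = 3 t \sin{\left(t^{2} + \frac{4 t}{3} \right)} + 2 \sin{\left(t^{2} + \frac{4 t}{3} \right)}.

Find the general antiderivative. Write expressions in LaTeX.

F(t) = - \frac{3 \cos{\left(t^{2} + \frac{4 t}{3} \right)}}{2} + C

f matches the chain-rule pattern g'(h)*h' with inner function h(t) = t^{2} + \frac{4 t}{3}; substituting u = h(t) collapses the integral.
Check: d/dt[- \frac{3 \cos{\left(t^{2} + \frac{4 t}{3} \right)}}{2}] = 3 t \sin{\left(t^{2} + \frac{4 t}{3} \right)} + 2 \sin{\left(t^{2} + \frac{4 t}{3} \right)} = f(t).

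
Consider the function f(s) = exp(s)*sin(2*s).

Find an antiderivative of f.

An antiderivative is F(s) = -(-sin(2*s) + 2*cos(2*s))*exp(s)/5.

For F(s) to be correct the identity F'(s) - f(s) = 0 must hold.
Check: d/ds[-(-sin(2*s) + 2*cos(2*s))*exp(s)/5] = exp(s)*sin(2*s) = f(s).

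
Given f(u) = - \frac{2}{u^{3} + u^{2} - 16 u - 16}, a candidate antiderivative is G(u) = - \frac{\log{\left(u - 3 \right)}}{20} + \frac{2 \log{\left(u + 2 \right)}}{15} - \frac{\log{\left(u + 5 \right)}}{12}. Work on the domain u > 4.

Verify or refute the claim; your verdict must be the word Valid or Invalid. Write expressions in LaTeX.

Invalid: d/du[G] - f = \frac{6 u^{2} + 10 u - 28}{u^{6} + 5 u^{5} - 23 u^{4} - 121 u^{3} + 82 u^{2} + 656 u + 480}, which is not 0.

d/du[G] = - \frac{2}{u^{3} + 4 u^{2} - 11 u - 30}
d/du[G] - f(u) = \frac{6 u^{2} + 10 u - 28}{u^{6} + 5 u^{5} - 23 u^{4} - 121 u^{3} + 82 u^{2} + 656 u + 480} != 0.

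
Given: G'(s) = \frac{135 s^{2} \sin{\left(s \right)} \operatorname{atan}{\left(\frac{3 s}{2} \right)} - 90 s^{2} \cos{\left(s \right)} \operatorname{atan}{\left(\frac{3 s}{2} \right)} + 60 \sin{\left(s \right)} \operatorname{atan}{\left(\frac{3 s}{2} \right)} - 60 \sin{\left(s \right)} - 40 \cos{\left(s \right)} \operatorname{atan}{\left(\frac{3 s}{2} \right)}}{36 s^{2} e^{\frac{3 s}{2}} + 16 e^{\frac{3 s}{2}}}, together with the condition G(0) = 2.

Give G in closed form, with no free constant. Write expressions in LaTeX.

Recover the given G'(s) by differentiating a candidate G(s); any mismatch rules it out.
A general antiderivative is - \frac{5 e^{- \frac{3 s}{2}} \sin{\left(s \right)} \operatorname{atan}{\left(\frac{3 s}{2} \right)}}{2} + C.
The condition gives C = 2 - (0) = 2.
So G(s) = - \frac{\left(- 4 e^{\frac{3 s}{2}} + 5 \sin{\left(s \right)} \operatorname{atan}{\left(\frac{3 s}{2} \right)}\right) e^{- \frac{3 s}{2}}}{2}.
Check: d/ds[- \frac{\left(- 4 e^{\frac{3 s}{2}} + 5 \sin{\left(s \right)} \operatorname{atan}{\left(\frac{3 s}{2} \right)}\right) e^{- \frac{3 s}{2}}}{2}] = \frac{135 s^{2} \sin{\left(s \right)} \operatorname{atan}{\left(\frac{3 s}{2} \right)} - 90 s^{2} \cos{\left(s \right)} \operatorname{atan}{\left(\frac{3 s}{2} \right)} + 60 \sin{\left(s \right)} \operatorname{atan}{\left(\frac{3 s}{2} \right)} - 60 \sin{\left(s \right)} - 40 \cos{\left(s \right)} \operatorname{atan}{\left(\frac{3 s}{2} \right)}}{36 s^{2} e^{\frac{3 s}{2}} + 16 e^{\frac{3 s}{2}}} = G'(s).

G(s) = - \frac{\left(- 4 e^{\frac{3 s}{2}} + 5 \sin{\left(s \right)} \operatorname{atan}{\left(\frac{3 s}{2} \right)}\right) e^{- \frac{3 s}{2}}}{2}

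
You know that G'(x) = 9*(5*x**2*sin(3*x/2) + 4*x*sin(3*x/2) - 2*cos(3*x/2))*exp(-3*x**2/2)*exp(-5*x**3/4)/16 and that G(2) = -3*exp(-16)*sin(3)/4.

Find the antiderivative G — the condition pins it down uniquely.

Recognize the product-rule pattern: G'(x) = u'v + uv' with u = -3*exp(-5*x**3/4 - 3*x**2/2)/4, v = sin(3*x/2), so integration by parts undoes it.
A general antiderivative is -3*exp(-5*x**3/4 - 3*x**2/2)*sin(3*x/2)/4 + C.
The condition gives C = -3*exp(-16)*sin(3)/4 - (-3*exp(-16)*sin(3)/4) = 0.
So G(x) = -3*exp(-5*x**3/4 - 3*x**2/2)*sin(3*x/2)/4.
Check: d/dx[-3*exp(-5*x**3/4 - 3*x**2/2)*sin(3*x/2)/4] = (45*x**2*sin(3*x/2) + 36*x*sin(3*x/2) - 18*cos(3*x/2))*exp(-3*x**2/2)*exp(-5*x**3/4)/16, which equals G'(x).

G(x) = -3*exp(-5*x**3/4 - 3*x**2/2)*sin(3*x/2)/4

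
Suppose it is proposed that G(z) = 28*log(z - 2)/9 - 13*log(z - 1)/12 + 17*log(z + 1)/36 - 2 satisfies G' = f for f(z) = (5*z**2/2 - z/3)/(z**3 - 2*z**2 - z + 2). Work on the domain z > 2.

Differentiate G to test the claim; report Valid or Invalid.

d/dz[G] = (15*z**2 - 2*z)/(6*z**3 - 12*z**2 - 6*z + 12)
This equals f(z) exactly, so the claim holds.

Valid - differentiating G returns exactly f.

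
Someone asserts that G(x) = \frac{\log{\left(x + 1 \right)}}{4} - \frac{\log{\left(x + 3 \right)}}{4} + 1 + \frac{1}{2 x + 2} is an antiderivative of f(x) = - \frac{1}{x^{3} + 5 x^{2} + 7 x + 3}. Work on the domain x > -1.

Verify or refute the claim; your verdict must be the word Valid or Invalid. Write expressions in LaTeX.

d/dx[G] = - \frac{1}{x^{3} + 5 x^{2} + 7 x + 3}
This equals f(x) exactly, so the claim holds.

Valid - the claim checks out under differentiation.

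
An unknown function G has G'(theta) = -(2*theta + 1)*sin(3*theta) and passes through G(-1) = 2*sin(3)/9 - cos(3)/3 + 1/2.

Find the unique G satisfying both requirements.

G(theta) = 2*theta*cos(3*theta)/3 - 2*sin(3*theta)/9 + cos(3*theta)/3 + 1/2

Recover the given G'(theta) by differentiating a candidate G(theta); any mismatch rules it out.
A general antiderivative is 2*theta*cos(3*theta)/3 - 2*sin(3*theta)/9 + cos(3*theta)/3 + C.
The condition gives C = 2*sin(3)/9 - cos(3)/3 + 1/2 - (2*sin(3)/9 - cos(3)/3) = 1/2.
So G(theta) = 2*theta*cos(3*theta)/3 - 2*sin(3*theta)/9 + cos(3*theta)/3 + 1/2.
Check: d/dtheta[2*theta*cos(3*theta)/3 - 2*sin(3*theta)/9 + cos(3*theta)/3 + 1/2] = -2*theta*sin(3*theta) - sin(3*theta), which equals G'(theta).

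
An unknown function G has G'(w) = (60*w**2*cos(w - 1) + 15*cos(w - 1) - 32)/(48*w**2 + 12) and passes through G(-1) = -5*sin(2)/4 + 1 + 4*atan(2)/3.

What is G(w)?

G(w) = 5*sin(w - 1)/4 - 4*atan(2*w)/3 + 1

A first test for any G(w): its w-derivative must equal the given G'(w).
A general antiderivative is 5*sin(w - 1)/4 - 4*atan(2*w)/3 + C.
The condition gives C = -5*sin(2)/4 + 1 + 4*atan(2)/3 - (-5*sin(2)/4 + 4*atan(2)/3) = 1.
So G(w) = 5*sin(w - 1)/4 - 4*atan(2*w)/3 + 1.
Check: d/dw[5*sin(w - 1)/4 - 4*atan(2*w)/3 + 1] = (60*w**2*cos(w - 1) + 15*cos(w - 1) - 32)/(48*w**2 + 12) = G'(w).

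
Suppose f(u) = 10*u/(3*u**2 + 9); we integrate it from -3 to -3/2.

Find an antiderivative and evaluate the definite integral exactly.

The substitution w = 2*u**2 + 6 works: f is exactly (dF/dw)*(dw/du) for that inner function.
F(u) = 5*log(2*u**2 + 6)/3 is an antiderivative of f.
Check: d/du[5*log(2*u**2 + 6)/3] = 10*u/(3*u**2 + 9) = f(u).
F(-3/2) = 5*log(21/2)/3; F(-3) = 5*log(24)/3.
Integral = F(-3/2) - F(-3) = -5*log(24)/3 + 5*log(21/2)/3.

Antiderivative: F(u) = 5*log(2*u**2 + 6)/3; value = -5*log(24)/3 + 5*log(21/2)/3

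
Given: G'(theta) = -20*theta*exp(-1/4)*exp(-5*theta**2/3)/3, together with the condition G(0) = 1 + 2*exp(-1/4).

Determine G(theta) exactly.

The substitution u = -5*theta**2/3 - 1/4 works: G'(theta) is exactly (dG/du)*(du/dtheta) for that inner function.
A general antiderivative is 2*exp(-5*theta**2/3 - 1/4) + C.
The condition gives C = 1 + 2*exp(-1/4) - (2*exp(-1/4)) = 1.
So G(theta) = 2*exp(-5*theta**2/3 - 1/4) + 1.
Check: d/dtheta[2*exp(-5*theta**2/3 - 1/4) + 1] = -20*theta*exp(-1/4)*exp(-5*theta**2/3)/3 = G'(theta).

G(theta) = 2*exp(-5*theta**2/3 - 1/4) + 1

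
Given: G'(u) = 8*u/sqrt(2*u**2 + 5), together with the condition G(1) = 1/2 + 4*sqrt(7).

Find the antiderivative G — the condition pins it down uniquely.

G'(u) matches the chain-rule pattern g'(h)*h' with inner function h(u) = 2*u**2 + 5; substituting w = h(u) collapses the integral.
A general antiderivative is 4*sqrt(2*u**2 + 5) + C.
The condition gives C = 1/2 + 4*sqrt(7) - (4*sqrt(7)) = 1/2.
So G(u) = (8*sqrt(2*u**2 + 5) + 1)/2.
Check: d/du[(8*sqrt(2*u**2 + 5) + 1)/2] = 8*u/sqrt(2*u**2 + 5) = G'(u).

G(u) = (8*sqrt(2*u**2 + 5) + 1)/2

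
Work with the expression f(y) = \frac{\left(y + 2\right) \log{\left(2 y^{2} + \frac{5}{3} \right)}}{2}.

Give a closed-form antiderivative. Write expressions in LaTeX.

An antiderivative is F(y) = - \frac{y^{2}}{4} - 2 y + \left(\frac{y^{2}}{4} + y\right) \log{\left(2 y^{2} + \frac{5}{3} \right)} + \frac{5 \log{\left(y^{2} + \frac{5}{6} \right)}}{24} + \frac{\sqrt{30} \operatorname{atan}{\left(\frac{\sqrt{30} y}{5} \right)}}{3}.

Any candidate F(y) must reproduce f(y) exactly when differentiated.
Check: d/dy[- \frac{y^{2}}{4} - 2 y + \left(\frac{y^{2}}{4} + y\right) \log{\left(2 y^{2} + \frac{5}{3} \right)} + \frac{5 \log{\left(y^{2} + \frac{5}{6} \right)}}{24} + \frac{\sqrt{30} \operatorname{atan}{\left(\frac{\sqrt{30} y}{5} \right)}}{3}] = \frac{y \log{\left(2 y^{2} + \frac{5}{3} \right)}}{2} + \log{\left(2 y^{2} + \frac{5}{3} \right)}, which equals f(y).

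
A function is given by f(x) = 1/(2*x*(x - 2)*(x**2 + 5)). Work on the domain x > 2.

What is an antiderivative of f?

An antiderivative is F(x) = -log(x)/20 + log(x - 2)/36 + log(x**2 + 5)/90 - sqrt(5)*atan(sqrt(5)*x/5)/90.

The denominator factors as 2*x*(x - 2)*(x**2 + 5); partial fractions split f into directly integrable pieces: (2*x - 5)/(90*(x**2 + 5)) + 1/(36*(x - 2)) - 1/(20*x).
Check: d/dx[-log(x)/20 + log(x - 2)/36 + log(x**2 + 5)/90 - sqrt(5)*atan(sqrt(5)*x/5)/90] = 1/(2*x**4 - 4*x**3 + 10*x**2 - 20*x), which equals f(x).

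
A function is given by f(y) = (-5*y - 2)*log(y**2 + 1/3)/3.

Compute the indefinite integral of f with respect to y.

Whatever form F(y) takes, F'(y) = f(y) is non-negotiable.
Check: d/dy[5*y**2/6 + 4*y/3 + (-5*y**2/6 - 2*y/3)*log(y**2 + 1/3) - 5*log(y**2 + 1/3)/18 - 4*sqrt(3)*atan(sqrt(3)*y)/9] = -5*y*log(y**2 + 1/3)/3 - 2*log(y**2 + 1/3)/3, which equals f(y).

F(y) = 5*y**2/6 + 4*y/3 + (-5*y**2/6 - 2*y/3)*log(y**2 + 1/3) - 5*log(y**2 + 1/3)/18 - 4*sqrt(3)*atan(sqrt(3)*y)/9 + C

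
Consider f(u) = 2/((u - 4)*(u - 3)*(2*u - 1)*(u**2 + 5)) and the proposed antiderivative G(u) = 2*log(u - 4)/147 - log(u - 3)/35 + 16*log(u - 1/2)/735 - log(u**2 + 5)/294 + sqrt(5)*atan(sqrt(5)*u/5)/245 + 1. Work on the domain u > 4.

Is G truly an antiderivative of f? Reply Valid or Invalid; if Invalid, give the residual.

Valid: G'(u) = f(u).

d/du[G] = 2/(2*u**5 - 15*u**4 + 41*u**3 - 87*u**2 + 155*u - 60)
This equals f(u) exactly, so the claim holds.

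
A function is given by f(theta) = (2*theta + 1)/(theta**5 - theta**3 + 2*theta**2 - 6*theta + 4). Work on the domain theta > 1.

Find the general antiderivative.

Factor the denominator ((theta - 1)**2*(theta + 2)*(theta**2 + 2)) and decompose: f = (theta - 2)/(6*(theta**2 + 2)) - 1/(18*(theta + 2)) - 1/(9*(theta - 1)) + 1/(3*(theta - 1)**2); each piece integrates to a log, atan, or power term.
Check: d/dtheta[(-4*(theta - 1)*log(theta - 1) - 2*(theta - 1)*log(theta + 2) + 3*(theta - 1)*log(theta**2 + 2) - 6*sqrt(2)*(theta - 1)*atan(sqrt(2)*theta/2) - 12)/(36*(theta - 1))] = (2*theta + 1)/(theta**5 - theta**3 + 2*theta**2 - 6*theta + 4) = f(theta).

F(theta) = (-4*(theta - 1)*log(theta - 1) - 2*(theta - 1)*log(theta + 2) + 3*(theta - 1)*log(theta**2 + 2) - 6*sqrt(2)*(theta - 1)*atan(sqrt(2)*theta/2) - 12)/(36*(theta - 1)) + C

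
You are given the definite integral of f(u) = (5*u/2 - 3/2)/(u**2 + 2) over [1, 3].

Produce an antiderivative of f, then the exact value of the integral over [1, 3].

Differentiate the proposed F(u) back; it has to land on f(u) exactly.
F(u) = -(-5*log(u**2 + 2) + 3*sqrt(2)*atan(sqrt(2)*u/2))/4 is an antiderivative of f.
Check: d/du[-(-5*log(u**2 + 2) + 3*sqrt(2)*atan(sqrt(2)*u/2))/4] = (5*u - 3)/(2*u**2 + 4), which equals f(u).
F(3) = -3*sqrt(2)*atan(3*sqrt(2)/2)/4 + 5*log(11)/4; F(1) = -3*sqrt(2)*atan(sqrt(2)/2)/4 + 5*log(3)/4.
Integral = F(3) - F(1) = -5*log(3)/4 - 3*sqrt(2)*atan(3*sqrt(2)/2)/4 + 3*sqrt(2)*atan(sqrt(2)/2)/4 + 5*log(11)/4.

Antiderivative: F(u) = -(-5*log(u**2 + 2) + 3*sqrt(2)*atan(sqrt(2)*u/2))/4; value = -5*log(3)/4 - 3*sqrt(2)*atan(3*sqrt(2)/2)/4 + 3*sqrt(2)*atan(sqrt(2)/2)/4 + 5*log(11)/4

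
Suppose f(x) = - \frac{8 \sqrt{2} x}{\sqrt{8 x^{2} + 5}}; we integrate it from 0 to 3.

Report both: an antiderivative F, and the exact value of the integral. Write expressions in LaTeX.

The substitution u = 4 x^{2} + \frac{5}{2} works: f is exactly (dF/du)*(du/dx) for that inner function.
F(x) = - 2 \sqrt{4 x^{2} + \frac{5}{2}} is an antiderivative of f.
Check: d/dx[- 2 \sqrt{4 x^{2} + \frac{5}{2}}] = - \frac{8 \sqrt{2} x}{\sqrt{8 x^{2} + 5}} = f(x).
F(3) = - \sqrt{154}; F(0) = - \sqrt{10}.
Integral = F(3) - F(0) = - \sqrt{154} + \sqrt{10}.

Antiderivative: F(x) = - 2 \sqrt{4 x^{2} + \frac{5}{2}}; value = - \sqrt{154} + \sqrt{10}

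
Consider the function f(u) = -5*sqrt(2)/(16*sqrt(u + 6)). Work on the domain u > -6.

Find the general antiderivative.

A first test for any F(u): its u-derivative must equal f(u) identically.
Check: d/du[-5*sqrt(u/2 + 3)/4] = -5*sqrt(2)/(16*sqrt(u + 6)) = f(u).

F(u) = -5*sqrt(u/2 + 3)/4 + C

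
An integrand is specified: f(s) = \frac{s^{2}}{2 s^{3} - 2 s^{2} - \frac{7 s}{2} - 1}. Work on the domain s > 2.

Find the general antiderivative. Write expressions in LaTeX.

Factor the denominator (\left(s - 2\right) \left(2 s + 1\right)^{2}) and decompose: f = \frac{9}{25 \left(2 s + 1\right)} - \frac{1}{5 \left(2 s + 1\right)^{2}} + \frac{8}{25 \left(s - 2\right)}; each piece integrates to a log, atan, or power term.
Check: d/ds[\frac{8 \log{\left(s - 2 \right)}}{25} + \frac{9 \log{\left(s + \frac{1}{2} \right)}}{50} + \frac{2}{40 s + 20}] = \frac{2 s^{2}}{4 s^{3} - 4 s^{2} - 7 s - 2}, which equals f(s).

F(s) = \frac{8 \log{\left(s - 2 \right)}}{25} + \frac{9 \log{\left(s + \frac{1}{2} \right)}}{50} + \frac{2}{40 s + 20} + C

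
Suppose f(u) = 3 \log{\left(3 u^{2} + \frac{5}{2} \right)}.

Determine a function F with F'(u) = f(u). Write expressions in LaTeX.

An antiderivative F(u) passes only if d/du[F] lands on f(u) exactly.
Check: d/du[3 u \log{\left(3 u^{2} + \frac{5}{2} \right)} - 6 u + \sqrt{30} \operatorname{atan}{\left(\frac{\sqrt{30} u}{5} \right)}] = 3 \log{\left(3 u^{2} + \frac{5}{2} \right)} = f(u).

An antiderivative is F(u) = 3 u \log{\left(3 u^{2} + \frac{5}{2} \right)} - 6 u + \sqrt{30} \operatorname{atan}{\left(\frac{\sqrt{30} u}{5} \right)}.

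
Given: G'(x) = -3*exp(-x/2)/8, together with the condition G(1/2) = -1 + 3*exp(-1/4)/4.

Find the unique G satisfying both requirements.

Differentiate the proposed G(x) back; it has to land on the given G'(x).
A general antiderivative is 3*exp(-x/2)/4 + C.
The condition gives C = -1 + 3*exp(-1/4)/4 - (3*exp(-1/4)/4) = -1.
So G(x) = (3 - 4*exp(x/2))*exp(-x/2)/4.
Check: d/dx[(3 - 4*exp(x/2))*exp(-x/2)/4] = -3*exp(-x/2)/8 = G'(x).

G(x) = (3 - 4*exp(x/2))*exp(-x/2)/4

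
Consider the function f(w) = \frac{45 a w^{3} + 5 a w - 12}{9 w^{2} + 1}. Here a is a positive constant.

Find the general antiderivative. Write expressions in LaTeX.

Since d/dw undoes antidifferentiation here, F'(w) = f(w) is required of F(w).
Check: d/dw[\frac{5 a w^{2}}{2} - 4 \operatorname{atan}{\left(3 w \right)}] = \frac{45 a w^{3} + 5 a w - 12}{9 w^{2} + 1} = f(w).

F(w) = \frac{5 a w^{2}}{2} - 4 \operatorname{atan}{\left(3 w \right)} + C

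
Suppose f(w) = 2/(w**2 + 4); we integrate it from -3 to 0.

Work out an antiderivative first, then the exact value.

For F(w) to be correct the identity F'(w) - f(w) = 0 must hold.
F(w) = atan(w/2) is an antiderivative of f.
Check: d/dw[atan(w/2)] = 2/(w**2 + 4) = f(w).
F(0) = 0; F(-3) = -atan(3/2).
Integral = F(0) - F(-3) = atan(3/2).

Antiderivative: F(w) = atan(w/2); value = atan(3/2)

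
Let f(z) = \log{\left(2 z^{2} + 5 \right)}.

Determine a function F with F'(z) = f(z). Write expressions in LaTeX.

An antiderivative is F(z) = z \log{\left(2 z^{2} + 5 \right)} - 2 z + \sqrt{10} \operatorname{atan}{\left(\frac{\sqrt{10} z}{5} \right)}.

Any candidate F(z) must reproduce f(z) exactly when differentiated.
Check: d/dz[z \log{\left(2 z^{2} + 5 \right)} - 2 z + \sqrt{10} \operatorname{atan}{\left(\frac{\sqrt{10} z}{5} \right)}] = \log{\left(2 z^{2} + 5 \right)} = f(z).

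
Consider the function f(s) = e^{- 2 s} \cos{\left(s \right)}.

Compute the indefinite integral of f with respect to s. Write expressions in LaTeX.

An antiderivative F(s) passes only if d/ds[F] lands on f(s) exactly.
Check: d/ds[\frac{e^{- 2 s} \sin{\left(s \right)}}{5} - \frac{2 e^{- 2 s} \cos{\left(s \right)}}{5}] = e^{- 2 s} \cos{\left(s \right)} = f(s).

F(s) = \frac{e^{- 2 s} \sin{\left(s \right)}}{5} - \frac{2 e^{- 2 s} \cos{\left(s \right)}}{5} + C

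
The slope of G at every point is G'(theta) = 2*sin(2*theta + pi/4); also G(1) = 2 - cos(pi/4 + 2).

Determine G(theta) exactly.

G(theta) = 2 - cos(2*theta + pi/4)

Whatever form G(theta) takes, its d/dtheta must return the stated G'(theta).
A general antiderivative is -cos(2*theta + pi/4) + C.
The condition gives C = 2 - cos(pi/4 + 2) - (-cos(pi/4 + 2)) = 2.
So G(theta) = 2 - cos(2*theta + pi/4).
Check: d/dtheta[2 - cos(2*theta + pi/4)] = 2*sin(2*theta + pi/4) = G'(theta).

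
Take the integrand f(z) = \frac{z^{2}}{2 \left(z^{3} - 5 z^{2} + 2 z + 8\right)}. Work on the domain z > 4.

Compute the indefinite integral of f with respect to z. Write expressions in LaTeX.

F(z) = \frac{4 \log{\left(z - 4 \right)}}{5} - \frac{\log{\left(z - 2 \right)}}{3} + \frac{\log{\left(z + 1 \right)}}{30} + C

The denominator factors as 2 \left(z - 4\right) \left(z - 2\right) \left(z + 1\right); partial fractions split f into directly integrable pieces: \frac{1}{30 \left(z + 1\right)} - \frac{1}{3 \left(z - 2\right)} + \frac{4}{5 \left(z - 4\right)}.
Check: d/dz[\frac{4 \log{\left(z - 4 \right)}}{5} - \frac{\log{\left(z - 2 \right)}}{3} + \frac{\log{\left(z + 1 \right)}}{30}] = \frac{z^{2}}{2 z^{3} - 10 z^{2} + 4 z + 16}, which equals f(z).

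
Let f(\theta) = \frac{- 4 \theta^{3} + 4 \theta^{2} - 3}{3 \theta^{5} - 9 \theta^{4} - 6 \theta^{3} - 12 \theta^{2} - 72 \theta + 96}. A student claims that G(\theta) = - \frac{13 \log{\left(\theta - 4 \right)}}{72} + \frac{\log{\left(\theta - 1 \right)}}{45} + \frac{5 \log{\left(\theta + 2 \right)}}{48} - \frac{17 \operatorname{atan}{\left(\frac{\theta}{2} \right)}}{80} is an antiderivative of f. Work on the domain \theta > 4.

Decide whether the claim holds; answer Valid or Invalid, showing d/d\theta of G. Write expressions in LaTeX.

Invalid: d/d\theta[G] - f = - \frac{13 \theta}{240 \theta^{2} + 960}, which is not 0.

d/d\theta[G] = \frac{- 13 \theta^{4} - 281 \theta^{3} + 398 \theta^{2} - 104 \theta - 240}{240 \theta^{5} - 720 \theta^{4} - 480 \theta^{3} - 960 \theta^{2} - 5760 \theta + 7680}
d/d\theta[G] - f(\theta) = - \frac{13 \theta}{240 \theta^{2} + 960} != 0.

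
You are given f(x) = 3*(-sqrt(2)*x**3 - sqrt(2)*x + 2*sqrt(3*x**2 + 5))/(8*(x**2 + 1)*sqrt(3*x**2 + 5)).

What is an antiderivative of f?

A candidate is checked by its d/dx: the result must match f(x).
Check: d/dx[(-sqrt(2)*sqrt(3*x**2 + 5) + 6*atan(x))/8] = (-3*sqrt(2)*x**3 - 3*sqrt(2)*x + 6*sqrt(3*x**2 + 5))/(8*x**2*sqrt(3*x**2 + 5) + 8*sqrt(3*x**2 + 5)), which equals f(x).

An antiderivative is F(x) = (-sqrt(2)*sqrt(3*x**2 + 5) + 6*atan(x))/8.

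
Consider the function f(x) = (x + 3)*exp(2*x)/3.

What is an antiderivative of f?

Recognize the product-rule pattern: f = u'v + uv' with u = x/6 + 5/12, v = exp(2*x), so integration by parts undoes it.
Check: d/dx[x*exp(2*x)/6 + 5*exp(2*x)/12] = x*exp(2*x)/3 + exp(2*x), which equals f(x).

An antiderivative is F(x) = x*exp(2*x)/6 + 5*exp(2*x)/12.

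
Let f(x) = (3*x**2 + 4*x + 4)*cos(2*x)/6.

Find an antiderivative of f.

An antiderivative is F(x) = (6*x**2*sin(2*x) + 8*x*sin(2*x) + 6*x*cos(2*x) + 5*sin(2*x) + 4*cos(2*x))/24.

Whatever form F(x) takes, F'(x) = f(x) is non-negotiable.
Check: d/dx[(6*x**2*sin(2*x) + 8*x*sin(2*x) + 6*x*cos(2*x) + 5*sin(2*x) + 4*cos(2*x))/24] = x**2*cos(2*x)/2 + 2*x*cos(2*x)/3 + 2*cos(2*x)/3, which equals f(x).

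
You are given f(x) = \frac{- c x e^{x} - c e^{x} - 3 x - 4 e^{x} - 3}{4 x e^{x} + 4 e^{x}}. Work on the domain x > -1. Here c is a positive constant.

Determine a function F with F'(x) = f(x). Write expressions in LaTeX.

Since d/dx undoes antidifferentiation here, F'(x) = f(x) is required of F(x).
Check: d/dx[- \frac{\left(c x e^{x} + 4 e^{x} \log{\left(x + 1 \right)} - 3\right) e^{- x}}{4}] = \frac{- c x e^{x} - c e^{x} - 3 x - 4 e^{x} - 3}{4 x e^{x} + 4 e^{x}} = f(x).

An antiderivative is F(x) = - \frac{\left(c x e^{x} + 4 e^{x} \log{\left(x + 1 \right)} - 3\right) e^{- x}}{4}.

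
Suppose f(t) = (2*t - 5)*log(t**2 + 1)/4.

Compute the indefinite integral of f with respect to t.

Any candidate F(t) must reproduce f(t) exactly when differentiated.
Check: d/dt[t**2*log(t**2 + 1)/4 - t**2/4 - 5*t*log(t**2 + 1)/4 + 5*t/2 + log(t**2 + 1)/4 - 5*atan(t)/2] = t*log(t**2 + 1)/2 - 5*log(t**2 + 1)/4, which equals f(t).

F(t) = t**2*log(t**2 + 1)/4 - t**2/4 - 5*t*log(t**2 + 1)/4 + 5*t/2 + log(t**2 + 1)/4 - 5*atan(t)/2 + C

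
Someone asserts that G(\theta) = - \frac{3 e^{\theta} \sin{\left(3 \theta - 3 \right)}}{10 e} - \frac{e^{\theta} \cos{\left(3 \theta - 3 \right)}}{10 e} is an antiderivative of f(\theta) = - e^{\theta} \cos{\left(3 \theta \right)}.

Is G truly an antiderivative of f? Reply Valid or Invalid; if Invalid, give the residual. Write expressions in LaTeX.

d/d\theta[G] = - \frac{e^{\theta} \cos{\left(3 \theta - 3 \right)}}{e}
d/d\theta[G] - f(\theta) = e^{\theta} \cos{\left(3 \theta \right)} - \frac{e^{\theta} \cos{\left(3 \theta - 3 \right)}}{e} != 0.

Invalid: d/d\theta[G] - f = e^{\theta} \cos{\left(3 \theta \right)} - \frac{e^{\theta} \cos{\left(3 \theta - 3 \right)}}{e}, which is not 0.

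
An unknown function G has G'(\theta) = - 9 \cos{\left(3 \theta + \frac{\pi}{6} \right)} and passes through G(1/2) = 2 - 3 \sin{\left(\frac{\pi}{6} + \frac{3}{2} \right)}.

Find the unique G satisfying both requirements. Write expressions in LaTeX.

Check a candidate G(\theta) by differentiating: d/d\theta[G] must match the given G'(\theta).
A general antiderivative is - 3 \sin{\left(3 \theta + \frac{\pi}{6} \right)} + C.
The condition gives C = 2 - 3 \sin{\left(\frac{\pi}{6} + \frac{3}{2} \right)} - (- 3 \sin{\left(\frac{\pi}{6} + \frac{3}{2} \right)}) = 2.
So G(\theta) = 2 - 3 \sin{\left(3 \theta + \frac{\pi}{6} \right)}.
Check: d/d\theta[2 - 3 \sin{\left(3 \theta + \frac{\pi}{6} \right)}] = - 9 \cos{\left(3 \theta + \frac{\pi}{6} \right)} = G'(\theta).

G(\theta) = 2 - 3 \sin{\left(3 \theta + \frac{\pi}{6} \right)}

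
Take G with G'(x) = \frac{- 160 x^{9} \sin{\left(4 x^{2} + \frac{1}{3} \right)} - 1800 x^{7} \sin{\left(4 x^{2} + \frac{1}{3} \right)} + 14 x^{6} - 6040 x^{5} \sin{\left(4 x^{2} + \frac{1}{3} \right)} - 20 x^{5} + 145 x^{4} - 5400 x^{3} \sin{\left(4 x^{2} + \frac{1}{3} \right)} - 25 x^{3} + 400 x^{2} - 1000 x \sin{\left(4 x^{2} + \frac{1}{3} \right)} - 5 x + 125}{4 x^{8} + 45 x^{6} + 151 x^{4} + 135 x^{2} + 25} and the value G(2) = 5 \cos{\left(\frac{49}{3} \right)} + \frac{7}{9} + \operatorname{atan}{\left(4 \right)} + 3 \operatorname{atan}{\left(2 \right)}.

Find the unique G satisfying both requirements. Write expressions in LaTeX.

Recover the given G'(x) by differentiating a candidate G(x); any mismatch rules it out.
A general antiderivative is 5 \cos{\left(4 x^{2} + \frac{1}{3} \right)} + 3 \operatorname{atan}{\left(x \right)} + \operatorname{atan}{\left(2 x \right)} + \frac{5}{2 \left(x^{2} + 5\right)} + C.
The condition gives C = 5 \cos{\left(\frac{49}{3} \right)} + \frac{7}{9} + \operatorname{atan}{\left(4 \right)} + 3 \operatorname{atan}{\left(2 \right)} - (5 \cos{\left(\frac{49}{3} \right)} + \frac{5}{18} + \operatorname{atan}{\left(4 \right)} + 3 \operatorname{atan}{\left(2 \right)}) = \frac{1}{2}.
So G(x) = \frac{10 x^{2} \cos{\left(4 x^{2} + \frac{1}{3} \right)} + 6 x^{2} \operatorname{atan}{\left(x \right)} + 2 x^{2} \operatorname{atan}{\left(2 x \right)} + x^{2} + 50 \cos{\left(4 x^{2} + \frac{1}{3} \right)} + 30 \operatorname{atan}{\left(x \right)} + 10 \operatorname{atan}{\left(2 x \right)} + 10}{2 \left(x^{2} + 5\right)}.
Check: d/dx[\frac{10 x^{2} \cos{\left(4 x^{2} + \frac{1}{3} \right)} + 6 x^{2} \operatorname{atan}{\left(x \right)} + 2 x^{2} \operatorname{atan}{\left(2 x \right)} + x^{2} + 50 \cos{\left(4 x^{2} + \frac{1}{3} \right)} + 30 \operatorname{atan}{\left(x \right)} + 10 \operatorname{atan}{\left(2 x \right)} + 10}{2 \left(x^{2} + 5\right)}] = \frac{- 160 x^{9} \sin{\left(4 x^{2} + \frac{1}{3} \right)} - 1800 x^{7} \sin{\left(4 x^{2} + \frac{1}{3} \right)} + 14 x^{6} - 6040 x^{5} \sin{\left(4 x^{2} + \frac{1}{3} \right)} - 20 x^{5} + 145 x^{4} - 5400 x^{3} \sin{\left(4 x^{2} + \frac{1}{3} \right)} - 25 x^{3} + 400 x^{2} - 1000 x \sin{\left(4 x^{2} + \frac{1}{3} \right)} - 5 x + 125}{4 x^{8} + 45 x^{6} + 151 x^{4} + 135 x^{2} + 25} = G'(x).

G(x) = \frac{10 x^{2} \cos{\left(4 x^{2} + \frac{1}{3} \right)} + 6 x^{2} \operatorname{atan}{\left(x \right)} + 2 x^{2} \operatorname{atan}{\left(2 x \right)} + x^{2} + 50 \cos{\left(4 x^{2} + \frac{1}{3} \right)} + 30 \operatorname{atan}{\left(x \right)} + 10 \operatorname{atan}{\left(2 x \right)} + 10}{2 \left(x^{2} + 5\right)}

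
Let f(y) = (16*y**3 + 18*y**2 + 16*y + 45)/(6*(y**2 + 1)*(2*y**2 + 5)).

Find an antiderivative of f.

A candidate is checked by its d/dy: the result must match f(y).
Check: d/dy[2*log(2*y**2 + 5)/3 + 3*atan(y)/2] = (16*y**3 + 18*y**2 + 16*y + 45)/(12*y**4 + 42*y**2 + 30), which equals f(y).

An antiderivative is F(y) = 2*log(2*y**2 + 5)/3 + 3*atan(y)/2.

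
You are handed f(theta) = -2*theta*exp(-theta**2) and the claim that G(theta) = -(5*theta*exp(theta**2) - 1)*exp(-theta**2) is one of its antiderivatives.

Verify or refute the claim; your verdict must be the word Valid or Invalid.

Invalid: d/dtheta[G] - f = -5, which is not 0.

d/dtheta[G] = (-2*theta - 5*exp(theta**2))*exp(-theta**2)
d/dtheta[G] - f(theta) = -5 != 0.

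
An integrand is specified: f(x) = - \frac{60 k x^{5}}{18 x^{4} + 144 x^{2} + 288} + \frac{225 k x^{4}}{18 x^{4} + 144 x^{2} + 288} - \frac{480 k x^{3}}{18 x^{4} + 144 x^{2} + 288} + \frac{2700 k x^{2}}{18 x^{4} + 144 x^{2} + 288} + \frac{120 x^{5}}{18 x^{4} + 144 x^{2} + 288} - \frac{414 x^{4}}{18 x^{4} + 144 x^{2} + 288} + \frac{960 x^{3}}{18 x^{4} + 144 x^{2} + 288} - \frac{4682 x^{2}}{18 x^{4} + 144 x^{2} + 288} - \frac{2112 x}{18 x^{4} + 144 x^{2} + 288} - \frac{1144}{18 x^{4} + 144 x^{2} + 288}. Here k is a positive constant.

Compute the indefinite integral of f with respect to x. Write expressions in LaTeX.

The integrand splits into summands that can be handled one at a time.
Check: d/dx[\frac{- 30 k x^{4} + 225 k x^{3} + 60 x^{4} - 414 x^{3} - 234 x^{2} - 286 x + 120}{18 x^{2} + 72}] = \frac{- 60 k x^{5} + 225 k x^{4} - 480 k x^{3} + 2700 k x^{2} + 120 x^{5} - 414 x^{4} + 960 x^{3} - 4682 x^{2} - 2112 x - 1144}{18 x^{4} + 144 x^{2} + 288}, which equals f(x).

F(x) = \frac{- 30 k x^{4} + 225 k x^{3} + 60 x^{4} - 414 x^{3} - 234 x^{2} - 286 x + 120}{18 x^{2} + 72} + C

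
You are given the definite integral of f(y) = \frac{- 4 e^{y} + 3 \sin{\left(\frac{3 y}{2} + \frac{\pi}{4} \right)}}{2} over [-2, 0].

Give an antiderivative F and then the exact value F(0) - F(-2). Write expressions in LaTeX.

Antiderivative: F(y) = - 2 e^{y} - \cos{\left(\frac{3 y}{2} + \frac{\pi}{4} \right)}; value = -2 - \frac{\sqrt{2}}{2} + \sin{\left(\frac{\pi}{4} + 3 \right)} + \frac{2}{e^{2}}

Check any antiderivative F(y) by computing F'(y) and comparing it with f(y).
F(y) = - 2 e^{y} - \cos{\left(\frac{3 y}{2} + \frac{\pi}{4} \right)} is an antiderivative of f.
Check: d/dy[- 2 e^{y} - \cos{\left(\frac{3 y}{2} + \frac{\pi}{4} \right)}] = - 2 e^{y} + \frac{3 \sin{\left(\frac{3 y}{2} + \frac{\pi}{4} \right)}}{2}, which equals f(y).
F(0) = -2 - \frac{\sqrt{2}}{2}; F(-2) = - \frac{2}{e^{2}} - \sin{\left(\frac{\pi}{4} + 3 \right)}.
Integral = F(0) - F(-2) = -2 - \frac{\sqrt{2}}{2} + \sin{\left(\frac{\pi}{4} + 3 \right)} + \frac{2}{e^{2}}.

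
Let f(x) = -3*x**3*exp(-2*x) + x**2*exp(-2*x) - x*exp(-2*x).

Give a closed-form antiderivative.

f has the shape u'v + uv' for u = 3*x**3/2 + 7*x**2/4 + 9*x/4 + 9/8 and v = exp(-2*x) — it is the derivative of the product u*v.
Check: d/dx[3*x**3*exp(-2*x)/2 + 7*x**2*exp(-2*x)/4 + 9*x*exp(-2*x)/4 + 9*exp(-2*x)/8] = (-3*x**3 + x**2 - x)*exp(-2*x), which equals f(x).

An antiderivative is F(x) = 3*x**3*exp(-2*x)/2 + 7*x**2*exp(-2*x)/4 + 9*x*exp(-2*x)/4 + 9*exp(-2*x)/8.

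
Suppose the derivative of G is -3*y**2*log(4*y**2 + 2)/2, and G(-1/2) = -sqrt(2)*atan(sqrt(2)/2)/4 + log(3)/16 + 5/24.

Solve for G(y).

Whatever form G(y) takes, its d/dy must return the stated G'(y).
A general antiderivative is -y**3*log(4*y**2 + 2)/2 + y**3/3 - y/2 + sqrt(2)*atan(sqrt(2)*y)/4 + C.
The condition gives C = -sqrt(2)*atan(sqrt(2)/2)/4 + log(3)/16 + 5/24 - (-sqrt(2)*atan(sqrt(2)/2)/4 + log(3)/16 + 5/24) = 0.
So G(y) = -y**3*log(4*y**2 + 2)/2 + y**3/3 - y/2 + sqrt(2)*atan(sqrt(2)*y)/4.
Check: d/dy[-y**3*log(4*y**2 + 2)/2 + y**3/3 - y/2 + sqrt(2)*atan(sqrt(2)*y)/4] = -3*y**2*log(2*y**2 + 1)/2 - 3*y**2*log(2)/2, which equals G'(y).

G(y) = -y**3*log(4*y**2 + 2)/2 + y**3/3 - y/2 + sqrt(2)*atan(sqrt(2)*y)/4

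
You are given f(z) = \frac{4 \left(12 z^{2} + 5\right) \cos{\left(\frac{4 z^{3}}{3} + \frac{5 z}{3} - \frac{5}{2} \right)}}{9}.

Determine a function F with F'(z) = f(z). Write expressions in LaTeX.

An antiderivative is F(z) = \frac{4 \sin{\left(\frac{4 z^{3}}{3} + \frac{5 z}{3} - \frac{5}{2} \right)}}{3}.

The substitution u = \frac{4 z^{3}}{3} + \frac{5 z}{3} - \frac{5}{2} works: f is exactly (dF/du)*(du/dz) for that inner function.
Check: d/dz[\frac{4 \sin{\left(\frac{4 z^{3}}{3} + \frac{5 z}{3} - \frac{5}{2} \right)}}{3}] = \frac{16 z^{2} \cos{\left(\frac{4 z^{3}}{3} + \frac{5 z}{3} - \frac{5}{2} \right)}}{3} + \frac{20 \cos{\left(\frac{4 z^{3}}{3} + \frac{5 z}{3} - \frac{5}{2} \right)}}{9}, which equals f(z).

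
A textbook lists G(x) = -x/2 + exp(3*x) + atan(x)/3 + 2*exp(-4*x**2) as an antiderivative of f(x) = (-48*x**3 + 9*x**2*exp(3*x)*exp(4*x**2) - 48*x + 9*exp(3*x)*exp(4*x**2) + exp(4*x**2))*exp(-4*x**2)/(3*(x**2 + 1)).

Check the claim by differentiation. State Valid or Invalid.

Invalid: d/dx[G] - f = -1/2, which is not 0.

d/dx[G] = (-96*x**3 + 18*x**2*exp(3*x)*exp(4*x**2) - 3*x**2*exp(4*x**2) - 96*x + 18*exp(3*x)*exp(4*x**2) - exp(4*x**2))/(6*x**2*exp(4*x**2) + 6*exp(4*x**2))
d/dx[G] - f(x) = -1/2 != 0.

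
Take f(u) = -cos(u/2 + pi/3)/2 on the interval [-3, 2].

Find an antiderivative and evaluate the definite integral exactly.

Differentiate the proposed F(u) back; it has to land on f(u) exactly.
F(u) = -sin(u/2 + pi/3) is an antiderivative of f.
Check: d/du[-sin(u/2 + pi/3)] = -cos(u/2 + pi/3)/2 = f(u).
F(2) = -sin(1 + pi/3); F(-3) = -cos(pi/6 + 3/2).
Integral = F(2) - F(-3) = -sin(1 + pi/3) + cos(pi/6 + 3/2).

Antiderivative: F(u) = -sin(u/2 + pi/3); value = -sin(1 + pi/3) + cos(pi/6 + 3/2)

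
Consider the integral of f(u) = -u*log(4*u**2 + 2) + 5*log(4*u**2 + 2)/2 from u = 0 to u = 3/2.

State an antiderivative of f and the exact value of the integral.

The integrand splits into summands that can be handled one at a time.
F(u) = -u**2*log(2*u**2 + 1)/2 - u**2*log(2)/2 + u**2/2 + 5*u*log(2*u**2 + 1)/2 - 5*u + 5*u*log(2)/2 - log(u**2 + 1/2)/4 + 5*sqrt(2)*atan(sqrt(2)*u)/2 is an antiderivative of f.
Check: d/du[-u**2*log(2*u**2 + 1)/2 - u**2*log(2)/2 + u**2/2 + 5*u*log(2*u**2 + 1)/2 - 5*u + 5*u*log(2)/2 - log(u**2 + 1/2)/4 + 5*sqrt(2)*atan(sqrt(2)*u)/2] = -u*log(2*u**2 + 1) - u*log(2) + 5*log(2*u**2 + 1)/2 + 5*log(2)/2, which equals f(u).
F(3/2) = -51/8 - log(11/4)/4 + 21*log(2)/8 + 5*sqrt(2)*atan(3*sqrt(2)/2)/2 + 21*log(11/2)/8; F(0) = log(2)/4.
Integral = F(3/2) - F(0) = -51/8 - log(11/4)/4 - log(2)/4 + 5*sqrt(2)*atan(3*sqrt(2)/2)/2 + 21*log(11)/8.

Antiderivative: F(u) = -u**2*log(2*u**2 + 1)/2 - u**2*log(2)/2 + u**2/2 + 5*u*log(2*u**2 + 1)/2 - 5*u + 5*u*log(2)/2 - log(u**2 + 1/2)/4 + 5*sqrt(2)*atan(sqrt(2)*u)/2; value = -51/8 - log(11/4)/4 - log(2)/4 + 5*sqrt(2)*atan(3*sqrt(2)/2)/2 + 21*log(11)/8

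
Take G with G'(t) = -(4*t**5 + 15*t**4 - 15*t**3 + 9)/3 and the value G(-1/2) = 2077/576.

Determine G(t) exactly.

Differentiate the proposed G(t) back; it has to land on the given G'(t).
A general antiderivative is -2*t**6/9 - t**5 + 5*t**4/4 - 3*t + C.
The condition gives C = 2077/576 - (925/576) = 2.
So G(t) = -(8*t**6 + 36*t**5 - 45*t**4 + 108*t - 72)/36.
Check: d/dt[-(8*t**6 + 36*t**5 - 45*t**4 + 108*t - 72)/36] = -4*t**5/3 - 5*t**4 + 5*t**3 - 3, which equals G'(t).

G(t) = -(8*t**6 + 36*t**5 - 45*t**4 + 108*t - 72)/36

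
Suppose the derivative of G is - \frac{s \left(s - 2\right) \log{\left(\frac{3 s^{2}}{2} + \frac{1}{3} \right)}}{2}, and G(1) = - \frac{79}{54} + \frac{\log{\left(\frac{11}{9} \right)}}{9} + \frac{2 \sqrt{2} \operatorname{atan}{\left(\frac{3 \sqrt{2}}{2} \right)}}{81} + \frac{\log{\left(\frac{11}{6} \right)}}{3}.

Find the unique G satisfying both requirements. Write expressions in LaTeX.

Since d/ds undoes antidifferentiation here, G(s) must give back the stated G'(s).
A general antiderivative is \frac{s^{3}}{9} - \frac{s^{2}}{2} - \frac{2 s}{27} + \left(- \frac{s^{3}}{6} + \frac{s^{2}}{2}\right) \log{\left(\frac{3 s^{2}}{2} + \frac{1}{3} \right)} + \frac{\log{\left(s^{2} + \frac{2}{9} \right)}}{9} + \frac{2 \sqrt{2} \operatorname{atan}{\left(\frac{3 \sqrt{2} s}{2} \right)}}{81} + C.
The condition gives C = - \frac{79}{54} + \frac{\log{\left(\frac{11}{9} \right)}}{9} + \frac{2 \sqrt{2} \operatorname{atan}{\left(\frac{3 \sqrt{2}}{2} \right)}}{81} + \frac{\log{\left(\frac{11}{6} \right)}}{3} - (- \frac{25}{54} + \frac{\log{\left(\frac{11}{9} \right)}}{9} + \frac{2 \sqrt{2} \operatorname{atan}{\left(\frac{3 \sqrt{2}}{2} \right)}}{81} + \frac{\log{\left(\frac{11}{6} \right)}}{3}) = -1.
So G(s) = \frac{s^{3}}{9} - \frac{s^{2}}{2} - \frac{2 s}{27} + \left(- \frac{s^{3}}{6} + \frac{s^{2}}{2}\right) \log{\left(\frac{3 s^{2}}{2} + \frac{1}{3} \right)} + \frac{\log{\left(s^{2} + \frac{2}{9} \right)}}{9} + \frac{2 \sqrt{2} \operatorname{atan}{\left(\frac{3 \sqrt{2} s}{2} \right)}}{81} - 1.
Check: d/ds[\frac{s^{3}}{9} - \frac{s^{2}}{2} - \frac{2 s}{27} + \left(- \frac{s^{3}}{6} + \frac{s^{2}}{2}\right) \log{\left(\frac{3 s^{2}}{2} + \frac{1}{3} \right)} + \frac{\log{\left(s^{2} + \frac{2}{9} \right)}}{9} + \frac{2 \sqrt{2} \operatorname{atan}{\left(\frac{3 \sqrt{2} s}{2} \right)}}{81} - 1] = - \frac{s^{2} \log{\left(9 s^{2} + 2 \right)}}{2} + \frac{s^{2} \log{\left(6 \right)}}{2} + s \log{\left(9 s^{2} + 2 \right)} - s \log{\left(6 \right)}, which equals G'(s).

G(s) = \frac{s^{3}}{9} - \frac{s^{2}}{2} - \frac{2 s}{27} + \left(- \frac{s^{3}}{6} + \frac{s^{2}}{2}\right) \log{\left(\frac{3 s^{2}}{2} + \frac{1}{3} \right)} + \frac{\log{\left(s^{2} + \frac{2}{9} \right)}}{9} + \frac{2 \sqrt{2} \operatorname{atan}{\left(\frac{3 \sqrt{2} s}{2} \right)}}{81} - 1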